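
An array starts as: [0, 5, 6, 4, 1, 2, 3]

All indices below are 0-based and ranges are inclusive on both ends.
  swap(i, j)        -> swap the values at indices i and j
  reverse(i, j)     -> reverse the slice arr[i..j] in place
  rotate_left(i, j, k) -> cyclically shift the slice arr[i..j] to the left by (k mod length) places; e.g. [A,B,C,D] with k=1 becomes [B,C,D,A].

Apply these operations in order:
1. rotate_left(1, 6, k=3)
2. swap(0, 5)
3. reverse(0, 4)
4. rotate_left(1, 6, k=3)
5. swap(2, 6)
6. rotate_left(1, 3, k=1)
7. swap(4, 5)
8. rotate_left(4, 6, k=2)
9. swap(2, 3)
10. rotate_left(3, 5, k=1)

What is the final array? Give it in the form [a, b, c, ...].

Answer: [5, 1, 6, 0, 2, 4, 3]

Derivation:
After 1 (rotate_left(1, 6, k=3)): [0, 1, 2, 3, 5, 6, 4]
After 2 (swap(0, 5)): [6, 1, 2, 3, 5, 0, 4]
After 3 (reverse(0, 4)): [5, 3, 2, 1, 6, 0, 4]
After 4 (rotate_left(1, 6, k=3)): [5, 6, 0, 4, 3, 2, 1]
After 5 (swap(2, 6)): [5, 6, 1, 4, 3, 2, 0]
After 6 (rotate_left(1, 3, k=1)): [5, 1, 4, 6, 3, 2, 0]
After 7 (swap(4, 5)): [5, 1, 4, 6, 2, 3, 0]
After 8 (rotate_left(4, 6, k=2)): [5, 1, 4, 6, 0, 2, 3]
After 9 (swap(2, 3)): [5, 1, 6, 4, 0, 2, 3]
After 10 (rotate_left(3, 5, k=1)): [5, 1, 6, 0, 2, 4, 3]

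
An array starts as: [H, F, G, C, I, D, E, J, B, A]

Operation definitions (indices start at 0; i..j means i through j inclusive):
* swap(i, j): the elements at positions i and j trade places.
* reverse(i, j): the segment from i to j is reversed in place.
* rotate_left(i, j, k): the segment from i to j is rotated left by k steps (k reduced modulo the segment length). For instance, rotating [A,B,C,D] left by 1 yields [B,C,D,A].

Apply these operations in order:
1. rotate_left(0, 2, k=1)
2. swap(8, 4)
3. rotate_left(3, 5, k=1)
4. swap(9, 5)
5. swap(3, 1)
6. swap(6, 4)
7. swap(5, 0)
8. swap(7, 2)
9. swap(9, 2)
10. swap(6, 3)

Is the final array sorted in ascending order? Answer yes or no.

Answer: yes

Derivation:
After 1 (rotate_left(0, 2, k=1)): [F, G, H, C, I, D, E, J, B, A]
After 2 (swap(8, 4)): [F, G, H, C, B, D, E, J, I, A]
After 3 (rotate_left(3, 5, k=1)): [F, G, H, B, D, C, E, J, I, A]
After 4 (swap(9, 5)): [F, G, H, B, D, A, E, J, I, C]
After 5 (swap(3, 1)): [F, B, H, G, D, A, E, J, I, C]
After 6 (swap(6, 4)): [F, B, H, G, E, A, D, J, I, C]
After 7 (swap(5, 0)): [A, B, H, G, E, F, D, J, I, C]
After 8 (swap(7, 2)): [A, B, J, G, E, F, D, H, I, C]
After 9 (swap(9, 2)): [A, B, C, G, E, F, D, H, I, J]
After 10 (swap(6, 3)): [A, B, C, D, E, F, G, H, I, J]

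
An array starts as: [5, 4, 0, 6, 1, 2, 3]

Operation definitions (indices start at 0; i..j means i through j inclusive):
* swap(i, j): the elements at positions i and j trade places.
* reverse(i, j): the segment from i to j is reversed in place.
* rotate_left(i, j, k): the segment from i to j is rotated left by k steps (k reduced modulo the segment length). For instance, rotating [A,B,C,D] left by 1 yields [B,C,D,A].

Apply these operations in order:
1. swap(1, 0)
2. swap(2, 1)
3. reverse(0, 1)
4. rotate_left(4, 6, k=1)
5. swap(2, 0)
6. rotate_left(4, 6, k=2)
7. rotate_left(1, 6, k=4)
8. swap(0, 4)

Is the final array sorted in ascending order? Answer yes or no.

After 1 (swap(1, 0)): [4, 5, 0, 6, 1, 2, 3]
After 2 (swap(2, 1)): [4, 0, 5, 6, 1, 2, 3]
After 3 (reverse(0, 1)): [0, 4, 5, 6, 1, 2, 3]
After 4 (rotate_left(4, 6, k=1)): [0, 4, 5, 6, 2, 3, 1]
After 5 (swap(2, 0)): [5, 4, 0, 6, 2, 3, 1]
After 6 (rotate_left(4, 6, k=2)): [5, 4, 0, 6, 1, 2, 3]
After 7 (rotate_left(1, 6, k=4)): [5, 2, 3, 4, 0, 6, 1]
After 8 (swap(0, 4)): [0, 2, 3, 4, 5, 6, 1]

Answer: no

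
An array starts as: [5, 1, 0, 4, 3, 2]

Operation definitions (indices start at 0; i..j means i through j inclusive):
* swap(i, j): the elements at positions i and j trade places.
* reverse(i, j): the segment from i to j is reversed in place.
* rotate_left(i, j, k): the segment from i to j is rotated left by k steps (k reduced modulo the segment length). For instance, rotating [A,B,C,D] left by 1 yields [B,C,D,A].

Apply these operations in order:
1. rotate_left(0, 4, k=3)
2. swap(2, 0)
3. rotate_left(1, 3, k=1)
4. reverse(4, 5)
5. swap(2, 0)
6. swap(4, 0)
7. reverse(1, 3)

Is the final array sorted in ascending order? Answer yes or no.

Answer: no

Derivation:
After 1 (rotate_left(0, 4, k=3)): [4, 3, 5, 1, 0, 2]
After 2 (swap(2, 0)): [5, 3, 4, 1, 0, 2]
After 3 (rotate_left(1, 3, k=1)): [5, 4, 1, 3, 0, 2]
After 4 (reverse(4, 5)): [5, 4, 1, 3, 2, 0]
After 5 (swap(2, 0)): [1, 4, 5, 3, 2, 0]
After 6 (swap(4, 0)): [2, 4, 5, 3, 1, 0]
After 7 (reverse(1, 3)): [2, 3, 5, 4, 1, 0]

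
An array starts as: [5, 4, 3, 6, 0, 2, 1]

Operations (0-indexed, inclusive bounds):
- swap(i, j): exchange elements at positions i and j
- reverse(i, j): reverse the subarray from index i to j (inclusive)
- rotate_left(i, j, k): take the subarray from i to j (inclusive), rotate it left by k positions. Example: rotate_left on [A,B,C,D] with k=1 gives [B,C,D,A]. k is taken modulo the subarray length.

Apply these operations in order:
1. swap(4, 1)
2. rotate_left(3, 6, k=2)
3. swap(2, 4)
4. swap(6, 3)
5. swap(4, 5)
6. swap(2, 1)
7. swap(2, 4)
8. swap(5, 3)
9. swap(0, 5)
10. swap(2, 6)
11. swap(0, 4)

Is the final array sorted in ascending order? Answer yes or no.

Answer: yes

Derivation:
After 1 (swap(4, 1)): [5, 0, 3, 6, 4, 2, 1]
After 2 (rotate_left(3, 6, k=2)): [5, 0, 3, 2, 1, 6, 4]
After 3 (swap(2, 4)): [5, 0, 1, 2, 3, 6, 4]
After 4 (swap(6, 3)): [5, 0, 1, 4, 3, 6, 2]
After 5 (swap(4, 5)): [5, 0, 1, 4, 6, 3, 2]
After 6 (swap(2, 1)): [5, 1, 0, 4, 6, 3, 2]
After 7 (swap(2, 4)): [5, 1, 6, 4, 0, 3, 2]
After 8 (swap(5, 3)): [5, 1, 6, 3, 0, 4, 2]
After 9 (swap(0, 5)): [4, 1, 6, 3, 0, 5, 2]
After 10 (swap(2, 6)): [4, 1, 2, 3, 0, 5, 6]
After 11 (swap(0, 4)): [0, 1, 2, 3, 4, 5, 6]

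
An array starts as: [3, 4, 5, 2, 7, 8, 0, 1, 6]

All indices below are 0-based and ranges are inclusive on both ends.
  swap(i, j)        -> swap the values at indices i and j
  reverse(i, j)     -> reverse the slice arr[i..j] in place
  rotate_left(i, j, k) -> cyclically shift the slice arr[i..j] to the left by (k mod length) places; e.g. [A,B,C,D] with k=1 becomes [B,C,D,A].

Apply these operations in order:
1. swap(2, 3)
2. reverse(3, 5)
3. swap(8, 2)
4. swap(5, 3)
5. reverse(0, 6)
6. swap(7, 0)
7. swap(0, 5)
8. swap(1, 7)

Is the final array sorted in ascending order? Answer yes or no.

After 1 (swap(2, 3)): [3, 4, 2, 5, 7, 8, 0, 1, 6]
After 2 (reverse(3, 5)): [3, 4, 2, 8, 7, 5, 0, 1, 6]
After 3 (swap(8, 2)): [3, 4, 6, 8, 7, 5, 0, 1, 2]
After 4 (swap(5, 3)): [3, 4, 6, 5, 7, 8, 0, 1, 2]
After 5 (reverse(0, 6)): [0, 8, 7, 5, 6, 4, 3, 1, 2]
After 6 (swap(7, 0)): [1, 8, 7, 5, 6, 4, 3, 0, 2]
After 7 (swap(0, 5)): [4, 8, 7, 5, 6, 1, 3, 0, 2]
After 8 (swap(1, 7)): [4, 0, 7, 5, 6, 1, 3, 8, 2]

Answer: no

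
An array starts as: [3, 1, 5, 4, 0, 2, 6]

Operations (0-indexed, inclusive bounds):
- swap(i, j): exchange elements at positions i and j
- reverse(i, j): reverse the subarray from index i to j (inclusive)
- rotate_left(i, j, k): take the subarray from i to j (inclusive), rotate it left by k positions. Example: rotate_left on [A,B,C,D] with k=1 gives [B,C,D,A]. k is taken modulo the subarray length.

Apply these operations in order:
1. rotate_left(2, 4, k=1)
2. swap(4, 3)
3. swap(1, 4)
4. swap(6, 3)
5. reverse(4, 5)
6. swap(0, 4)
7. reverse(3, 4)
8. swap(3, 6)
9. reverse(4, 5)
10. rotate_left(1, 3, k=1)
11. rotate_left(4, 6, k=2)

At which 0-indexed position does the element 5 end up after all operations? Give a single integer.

Answer: 2

Derivation:
After 1 (rotate_left(2, 4, k=1)): [3, 1, 4, 0, 5, 2, 6]
After 2 (swap(4, 3)): [3, 1, 4, 5, 0, 2, 6]
After 3 (swap(1, 4)): [3, 0, 4, 5, 1, 2, 6]
After 4 (swap(6, 3)): [3, 0, 4, 6, 1, 2, 5]
After 5 (reverse(4, 5)): [3, 0, 4, 6, 2, 1, 5]
After 6 (swap(0, 4)): [2, 0, 4, 6, 3, 1, 5]
After 7 (reverse(3, 4)): [2, 0, 4, 3, 6, 1, 5]
After 8 (swap(3, 6)): [2, 0, 4, 5, 6, 1, 3]
After 9 (reverse(4, 5)): [2, 0, 4, 5, 1, 6, 3]
After 10 (rotate_left(1, 3, k=1)): [2, 4, 5, 0, 1, 6, 3]
After 11 (rotate_left(4, 6, k=2)): [2, 4, 5, 0, 3, 1, 6]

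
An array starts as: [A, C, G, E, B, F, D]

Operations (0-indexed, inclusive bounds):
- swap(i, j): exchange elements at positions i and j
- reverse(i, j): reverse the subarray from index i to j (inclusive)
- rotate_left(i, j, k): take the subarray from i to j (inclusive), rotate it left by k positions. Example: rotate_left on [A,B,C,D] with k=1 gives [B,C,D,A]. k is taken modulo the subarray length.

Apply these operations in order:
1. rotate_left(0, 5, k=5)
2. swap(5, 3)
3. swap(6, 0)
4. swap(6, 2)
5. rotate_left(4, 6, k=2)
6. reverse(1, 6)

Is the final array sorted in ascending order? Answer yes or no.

After 1 (rotate_left(0, 5, k=5)): [F, A, C, G, E, B, D]
After 2 (swap(5, 3)): [F, A, C, B, E, G, D]
After 3 (swap(6, 0)): [D, A, C, B, E, G, F]
After 4 (swap(6, 2)): [D, A, F, B, E, G, C]
After 5 (rotate_left(4, 6, k=2)): [D, A, F, B, C, E, G]
After 6 (reverse(1, 6)): [D, G, E, C, B, F, A]

Answer: no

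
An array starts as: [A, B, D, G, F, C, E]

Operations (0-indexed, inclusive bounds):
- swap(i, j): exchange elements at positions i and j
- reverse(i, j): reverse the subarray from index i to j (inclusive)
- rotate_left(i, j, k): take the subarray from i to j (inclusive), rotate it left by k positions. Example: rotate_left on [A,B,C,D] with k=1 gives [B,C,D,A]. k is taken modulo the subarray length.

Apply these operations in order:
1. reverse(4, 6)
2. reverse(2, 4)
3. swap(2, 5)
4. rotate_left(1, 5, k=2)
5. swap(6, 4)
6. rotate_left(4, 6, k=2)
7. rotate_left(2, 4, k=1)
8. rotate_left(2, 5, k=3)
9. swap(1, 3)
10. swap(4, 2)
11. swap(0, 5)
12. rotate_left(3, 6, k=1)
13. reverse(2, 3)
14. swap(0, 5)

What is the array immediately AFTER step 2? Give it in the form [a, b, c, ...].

Answer: [A, B, E, G, D, C, F]

Derivation:
After 1 (reverse(4, 6)): [A, B, D, G, E, C, F]
After 2 (reverse(2, 4)): [A, B, E, G, D, C, F]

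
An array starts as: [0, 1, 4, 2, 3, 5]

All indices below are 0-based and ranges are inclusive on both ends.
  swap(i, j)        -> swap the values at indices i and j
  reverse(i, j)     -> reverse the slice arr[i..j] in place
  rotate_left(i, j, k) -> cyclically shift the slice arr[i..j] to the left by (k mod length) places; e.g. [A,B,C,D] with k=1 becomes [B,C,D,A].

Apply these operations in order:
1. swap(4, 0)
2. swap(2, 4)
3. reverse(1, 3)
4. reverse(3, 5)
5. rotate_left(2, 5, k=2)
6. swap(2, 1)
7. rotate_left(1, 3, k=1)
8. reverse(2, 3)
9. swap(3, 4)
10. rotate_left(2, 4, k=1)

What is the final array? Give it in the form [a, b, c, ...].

After 1 (swap(4, 0)): [3, 1, 4, 2, 0, 5]
After 2 (swap(2, 4)): [3, 1, 0, 2, 4, 5]
After 3 (reverse(1, 3)): [3, 2, 0, 1, 4, 5]
After 4 (reverse(3, 5)): [3, 2, 0, 5, 4, 1]
After 5 (rotate_left(2, 5, k=2)): [3, 2, 4, 1, 0, 5]
After 6 (swap(2, 1)): [3, 4, 2, 1, 0, 5]
After 7 (rotate_left(1, 3, k=1)): [3, 2, 1, 4, 0, 5]
After 8 (reverse(2, 3)): [3, 2, 4, 1, 0, 5]
After 9 (swap(3, 4)): [3, 2, 4, 0, 1, 5]
After 10 (rotate_left(2, 4, k=1)): [3, 2, 0, 1, 4, 5]

Answer: [3, 2, 0, 1, 4, 5]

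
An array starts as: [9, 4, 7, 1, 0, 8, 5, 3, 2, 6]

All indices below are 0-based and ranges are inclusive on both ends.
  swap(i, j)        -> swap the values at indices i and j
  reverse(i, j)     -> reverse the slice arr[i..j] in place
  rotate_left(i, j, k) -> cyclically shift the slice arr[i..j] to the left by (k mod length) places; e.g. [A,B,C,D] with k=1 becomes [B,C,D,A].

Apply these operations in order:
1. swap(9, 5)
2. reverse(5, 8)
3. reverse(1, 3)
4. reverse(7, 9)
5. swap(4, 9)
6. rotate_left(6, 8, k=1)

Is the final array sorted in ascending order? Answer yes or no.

After 1 (swap(9, 5)): [9, 4, 7, 1, 0, 6, 5, 3, 2, 8]
After 2 (reverse(5, 8)): [9, 4, 7, 1, 0, 2, 3, 5, 6, 8]
After 3 (reverse(1, 3)): [9, 1, 7, 4, 0, 2, 3, 5, 6, 8]
After 4 (reverse(7, 9)): [9, 1, 7, 4, 0, 2, 3, 8, 6, 5]
After 5 (swap(4, 9)): [9, 1, 7, 4, 5, 2, 3, 8, 6, 0]
After 6 (rotate_left(6, 8, k=1)): [9, 1, 7, 4, 5, 2, 8, 6, 3, 0]

Answer: no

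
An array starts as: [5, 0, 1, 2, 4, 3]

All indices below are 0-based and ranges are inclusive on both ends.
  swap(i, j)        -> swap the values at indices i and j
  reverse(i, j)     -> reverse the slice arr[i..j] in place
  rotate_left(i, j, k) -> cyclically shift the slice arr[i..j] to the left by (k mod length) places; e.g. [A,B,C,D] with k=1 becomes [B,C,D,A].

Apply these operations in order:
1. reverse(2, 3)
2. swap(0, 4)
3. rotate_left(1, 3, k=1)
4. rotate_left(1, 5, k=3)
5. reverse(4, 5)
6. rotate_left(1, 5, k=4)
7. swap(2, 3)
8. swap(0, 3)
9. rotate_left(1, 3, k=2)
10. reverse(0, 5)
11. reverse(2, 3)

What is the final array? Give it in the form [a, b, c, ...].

Answer: [0, 2, 1, 3, 4, 5]

Derivation:
After 1 (reverse(2, 3)): [5, 0, 2, 1, 4, 3]
After 2 (swap(0, 4)): [4, 0, 2, 1, 5, 3]
After 3 (rotate_left(1, 3, k=1)): [4, 2, 1, 0, 5, 3]
After 4 (rotate_left(1, 5, k=3)): [4, 5, 3, 2, 1, 0]
After 5 (reverse(4, 5)): [4, 5, 3, 2, 0, 1]
After 6 (rotate_left(1, 5, k=4)): [4, 1, 5, 3, 2, 0]
After 7 (swap(2, 3)): [4, 1, 3, 5, 2, 0]
After 8 (swap(0, 3)): [5, 1, 3, 4, 2, 0]
After 9 (rotate_left(1, 3, k=2)): [5, 4, 1, 3, 2, 0]
After 10 (reverse(0, 5)): [0, 2, 3, 1, 4, 5]
After 11 (reverse(2, 3)): [0, 2, 1, 3, 4, 5]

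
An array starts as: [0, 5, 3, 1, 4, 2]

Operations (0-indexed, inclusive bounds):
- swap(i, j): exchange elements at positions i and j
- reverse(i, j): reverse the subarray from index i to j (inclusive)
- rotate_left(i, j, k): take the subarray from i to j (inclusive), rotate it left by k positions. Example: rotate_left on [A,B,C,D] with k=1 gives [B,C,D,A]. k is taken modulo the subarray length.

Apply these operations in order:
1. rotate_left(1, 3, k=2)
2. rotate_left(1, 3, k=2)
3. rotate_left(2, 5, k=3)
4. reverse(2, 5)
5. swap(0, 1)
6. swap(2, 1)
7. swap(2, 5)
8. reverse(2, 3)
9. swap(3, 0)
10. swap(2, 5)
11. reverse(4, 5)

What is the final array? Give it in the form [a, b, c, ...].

After 1 (rotate_left(1, 3, k=2)): [0, 1, 5, 3, 4, 2]
After 2 (rotate_left(1, 3, k=2)): [0, 3, 1, 5, 4, 2]
After 3 (rotate_left(2, 5, k=3)): [0, 3, 2, 1, 5, 4]
After 4 (reverse(2, 5)): [0, 3, 4, 5, 1, 2]
After 5 (swap(0, 1)): [3, 0, 4, 5, 1, 2]
After 6 (swap(2, 1)): [3, 4, 0, 5, 1, 2]
After 7 (swap(2, 5)): [3, 4, 2, 5, 1, 0]
After 8 (reverse(2, 3)): [3, 4, 5, 2, 1, 0]
After 9 (swap(3, 0)): [2, 4, 5, 3, 1, 0]
After 10 (swap(2, 5)): [2, 4, 0, 3, 1, 5]
After 11 (reverse(4, 5)): [2, 4, 0, 3, 5, 1]

Answer: [2, 4, 0, 3, 5, 1]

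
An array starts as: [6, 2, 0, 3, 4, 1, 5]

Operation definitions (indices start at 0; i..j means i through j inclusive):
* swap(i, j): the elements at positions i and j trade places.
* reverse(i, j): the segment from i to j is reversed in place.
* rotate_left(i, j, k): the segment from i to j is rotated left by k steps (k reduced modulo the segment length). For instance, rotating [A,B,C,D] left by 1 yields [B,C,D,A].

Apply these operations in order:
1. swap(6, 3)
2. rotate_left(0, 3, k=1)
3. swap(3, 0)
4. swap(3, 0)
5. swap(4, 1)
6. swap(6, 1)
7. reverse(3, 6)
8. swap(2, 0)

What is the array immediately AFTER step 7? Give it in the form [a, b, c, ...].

Answer: [2, 3, 5, 4, 1, 0, 6]

Derivation:
After 1 (swap(6, 3)): [6, 2, 0, 5, 4, 1, 3]
After 2 (rotate_left(0, 3, k=1)): [2, 0, 5, 6, 4, 1, 3]
After 3 (swap(3, 0)): [6, 0, 5, 2, 4, 1, 3]
After 4 (swap(3, 0)): [2, 0, 5, 6, 4, 1, 3]
After 5 (swap(4, 1)): [2, 4, 5, 6, 0, 1, 3]
After 6 (swap(6, 1)): [2, 3, 5, 6, 0, 1, 4]
After 7 (reverse(3, 6)): [2, 3, 5, 4, 1, 0, 6]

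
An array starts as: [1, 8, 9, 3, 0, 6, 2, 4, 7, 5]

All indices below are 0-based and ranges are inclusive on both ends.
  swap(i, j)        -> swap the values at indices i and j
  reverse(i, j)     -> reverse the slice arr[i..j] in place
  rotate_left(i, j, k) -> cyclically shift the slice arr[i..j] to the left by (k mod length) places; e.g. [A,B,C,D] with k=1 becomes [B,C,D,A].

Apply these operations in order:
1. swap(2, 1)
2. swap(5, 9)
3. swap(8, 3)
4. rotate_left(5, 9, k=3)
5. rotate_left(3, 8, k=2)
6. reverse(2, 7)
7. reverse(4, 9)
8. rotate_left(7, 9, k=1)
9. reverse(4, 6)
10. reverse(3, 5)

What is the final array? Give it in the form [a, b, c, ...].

After 1 (swap(2, 1)): [1, 9, 8, 3, 0, 6, 2, 4, 7, 5]
After 2 (swap(5, 9)): [1, 9, 8, 3, 0, 5, 2, 4, 7, 6]
After 3 (swap(8, 3)): [1, 9, 8, 7, 0, 5, 2, 4, 3, 6]
After 4 (rotate_left(5, 9, k=3)): [1, 9, 8, 7, 0, 3, 6, 5, 2, 4]
After 5 (rotate_left(3, 8, k=2)): [1, 9, 8, 3, 6, 5, 2, 7, 0, 4]
After 6 (reverse(2, 7)): [1, 9, 7, 2, 5, 6, 3, 8, 0, 4]
After 7 (reverse(4, 9)): [1, 9, 7, 2, 4, 0, 8, 3, 6, 5]
After 8 (rotate_left(7, 9, k=1)): [1, 9, 7, 2, 4, 0, 8, 6, 5, 3]
After 9 (reverse(4, 6)): [1, 9, 7, 2, 8, 0, 4, 6, 5, 3]
After 10 (reverse(3, 5)): [1, 9, 7, 0, 8, 2, 4, 6, 5, 3]

Answer: [1, 9, 7, 0, 8, 2, 4, 6, 5, 3]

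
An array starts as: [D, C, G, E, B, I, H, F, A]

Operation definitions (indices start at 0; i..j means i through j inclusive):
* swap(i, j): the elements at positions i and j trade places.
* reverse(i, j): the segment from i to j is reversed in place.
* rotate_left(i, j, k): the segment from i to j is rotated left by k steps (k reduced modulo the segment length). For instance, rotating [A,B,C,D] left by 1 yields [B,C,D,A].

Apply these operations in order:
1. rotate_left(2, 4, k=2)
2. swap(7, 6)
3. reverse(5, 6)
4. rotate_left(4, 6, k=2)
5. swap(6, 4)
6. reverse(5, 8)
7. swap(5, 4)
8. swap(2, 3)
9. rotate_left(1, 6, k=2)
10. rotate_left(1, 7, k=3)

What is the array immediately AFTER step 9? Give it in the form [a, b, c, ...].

After 1 (rotate_left(2, 4, k=2)): [D, C, B, G, E, I, H, F, A]
After 2 (swap(7, 6)): [D, C, B, G, E, I, F, H, A]
After 3 (reverse(5, 6)): [D, C, B, G, E, F, I, H, A]
After 4 (rotate_left(4, 6, k=2)): [D, C, B, G, I, E, F, H, A]
After 5 (swap(6, 4)): [D, C, B, G, F, E, I, H, A]
After 6 (reverse(5, 8)): [D, C, B, G, F, A, H, I, E]
After 7 (swap(5, 4)): [D, C, B, G, A, F, H, I, E]
After 8 (swap(2, 3)): [D, C, G, B, A, F, H, I, E]
After 9 (rotate_left(1, 6, k=2)): [D, B, A, F, H, C, G, I, E]

Answer: [D, B, A, F, H, C, G, I, E]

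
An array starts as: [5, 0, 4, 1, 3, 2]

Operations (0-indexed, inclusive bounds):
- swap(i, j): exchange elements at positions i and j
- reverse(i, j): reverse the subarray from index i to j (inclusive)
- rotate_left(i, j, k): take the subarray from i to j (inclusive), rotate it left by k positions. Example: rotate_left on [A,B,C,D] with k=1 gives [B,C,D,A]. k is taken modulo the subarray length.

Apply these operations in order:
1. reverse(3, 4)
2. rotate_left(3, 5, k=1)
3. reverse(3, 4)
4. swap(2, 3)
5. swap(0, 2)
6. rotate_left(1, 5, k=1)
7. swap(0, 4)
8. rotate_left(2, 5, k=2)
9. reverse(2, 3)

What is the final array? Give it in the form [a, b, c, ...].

After 1 (reverse(3, 4)): [5, 0, 4, 3, 1, 2]
After 2 (rotate_left(3, 5, k=1)): [5, 0, 4, 1, 2, 3]
After 3 (reverse(3, 4)): [5, 0, 4, 2, 1, 3]
After 4 (swap(2, 3)): [5, 0, 2, 4, 1, 3]
After 5 (swap(0, 2)): [2, 0, 5, 4, 1, 3]
After 6 (rotate_left(1, 5, k=1)): [2, 5, 4, 1, 3, 0]
After 7 (swap(0, 4)): [3, 5, 4, 1, 2, 0]
After 8 (rotate_left(2, 5, k=2)): [3, 5, 2, 0, 4, 1]
After 9 (reverse(2, 3)): [3, 5, 0, 2, 4, 1]

Answer: [3, 5, 0, 2, 4, 1]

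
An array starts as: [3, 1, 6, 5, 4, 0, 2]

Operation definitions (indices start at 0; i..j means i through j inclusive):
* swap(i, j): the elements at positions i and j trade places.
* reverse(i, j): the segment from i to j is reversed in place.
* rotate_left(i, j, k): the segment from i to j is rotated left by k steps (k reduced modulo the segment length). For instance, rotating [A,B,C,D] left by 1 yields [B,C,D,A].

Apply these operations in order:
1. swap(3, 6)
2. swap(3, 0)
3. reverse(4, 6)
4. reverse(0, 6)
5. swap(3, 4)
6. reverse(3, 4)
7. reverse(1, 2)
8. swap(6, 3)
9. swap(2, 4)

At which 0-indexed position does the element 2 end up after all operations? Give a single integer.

Answer: 3

Derivation:
After 1 (swap(3, 6)): [3, 1, 6, 2, 4, 0, 5]
After 2 (swap(3, 0)): [2, 1, 6, 3, 4, 0, 5]
After 3 (reverse(4, 6)): [2, 1, 6, 3, 5, 0, 4]
After 4 (reverse(0, 6)): [4, 0, 5, 3, 6, 1, 2]
After 5 (swap(3, 4)): [4, 0, 5, 6, 3, 1, 2]
After 6 (reverse(3, 4)): [4, 0, 5, 3, 6, 1, 2]
After 7 (reverse(1, 2)): [4, 5, 0, 3, 6, 1, 2]
After 8 (swap(6, 3)): [4, 5, 0, 2, 6, 1, 3]
After 9 (swap(2, 4)): [4, 5, 6, 2, 0, 1, 3]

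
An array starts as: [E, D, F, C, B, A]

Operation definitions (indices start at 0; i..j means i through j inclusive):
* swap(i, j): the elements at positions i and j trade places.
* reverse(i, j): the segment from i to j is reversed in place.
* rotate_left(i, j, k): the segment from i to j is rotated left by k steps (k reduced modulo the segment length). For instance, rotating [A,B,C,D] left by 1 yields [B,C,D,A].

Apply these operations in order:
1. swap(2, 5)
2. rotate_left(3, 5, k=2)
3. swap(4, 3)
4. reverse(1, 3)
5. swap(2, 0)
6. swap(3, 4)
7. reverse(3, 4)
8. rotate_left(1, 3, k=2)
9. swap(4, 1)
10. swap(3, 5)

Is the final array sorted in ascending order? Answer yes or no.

Answer: no

Derivation:
After 1 (swap(2, 5)): [E, D, A, C, B, F]
After 2 (rotate_left(3, 5, k=2)): [E, D, A, F, C, B]
After 3 (swap(4, 3)): [E, D, A, C, F, B]
After 4 (reverse(1, 3)): [E, C, A, D, F, B]
After 5 (swap(2, 0)): [A, C, E, D, F, B]
After 6 (swap(3, 4)): [A, C, E, F, D, B]
After 7 (reverse(3, 4)): [A, C, E, D, F, B]
After 8 (rotate_left(1, 3, k=2)): [A, D, C, E, F, B]
After 9 (swap(4, 1)): [A, F, C, E, D, B]
After 10 (swap(3, 5)): [A, F, C, B, D, E]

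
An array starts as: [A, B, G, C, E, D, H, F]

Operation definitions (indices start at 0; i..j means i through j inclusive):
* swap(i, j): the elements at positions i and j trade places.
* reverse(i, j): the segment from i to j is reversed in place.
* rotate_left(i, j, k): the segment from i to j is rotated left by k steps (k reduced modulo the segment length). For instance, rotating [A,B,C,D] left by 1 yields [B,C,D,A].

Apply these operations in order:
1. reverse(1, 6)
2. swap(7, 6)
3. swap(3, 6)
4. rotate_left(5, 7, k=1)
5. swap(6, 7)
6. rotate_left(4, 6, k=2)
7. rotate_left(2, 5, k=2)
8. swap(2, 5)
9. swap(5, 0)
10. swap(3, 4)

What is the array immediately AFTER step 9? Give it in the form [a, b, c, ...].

After 1 (reverse(1, 6)): [A, H, D, E, C, G, B, F]
After 2 (swap(7, 6)): [A, H, D, E, C, G, F, B]
After 3 (swap(3, 6)): [A, H, D, F, C, G, E, B]
After 4 (rotate_left(5, 7, k=1)): [A, H, D, F, C, E, B, G]
After 5 (swap(6, 7)): [A, H, D, F, C, E, G, B]
After 6 (rotate_left(4, 6, k=2)): [A, H, D, F, G, C, E, B]
After 7 (rotate_left(2, 5, k=2)): [A, H, G, C, D, F, E, B]
After 8 (swap(2, 5)): [A, H, F, C, D, G, E, B]
After 9 (swap(5, 0)): [G, H, F, C, D, A, E, B]

Answer: [G, H, F, C, D, A, E, B]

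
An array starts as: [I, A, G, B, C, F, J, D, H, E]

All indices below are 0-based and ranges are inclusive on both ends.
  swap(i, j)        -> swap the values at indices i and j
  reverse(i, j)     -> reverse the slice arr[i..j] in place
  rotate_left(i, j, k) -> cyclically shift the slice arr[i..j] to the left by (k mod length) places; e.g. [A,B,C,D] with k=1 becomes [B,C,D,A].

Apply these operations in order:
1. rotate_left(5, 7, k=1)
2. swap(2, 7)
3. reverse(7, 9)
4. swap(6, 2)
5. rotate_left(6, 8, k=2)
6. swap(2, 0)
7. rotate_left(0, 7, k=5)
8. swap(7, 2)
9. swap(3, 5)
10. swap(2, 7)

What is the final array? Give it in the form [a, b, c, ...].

After 1 (rotate_left(5, 7, k=1)): [I, A, G, B, C, J, D, F, H, E]
After 2 (swap(2, 7)): [I, A, F, B, C, J, D, G, H, E]
After 3 (reverse(7, 9)): [I, A, F, B, C, J, D, E, H, G]
After 4 (swap(6, 2)): [I, A, D, B, C, J, F, E, H, G]
After 5 (rotate_left(6, 8, k=2)): [I, A, D, B, C, J, H, F, E, G]
After 6 (swap(2, 0)): [D, A, I, B, C, J, H, F, E, G]
After 7 (rotate_left(0, 7, k=5)): [J, H, F, D, A, I, B, C, E, G]
After 8 (swap(7, 2)): [J, H, C, D, A, I, B, F, E, G]
After 9 (swap(3, 5)): [J, H, C, I, A, D, B, F, E, G]
After 10 (swap(2, 7)): [J, H, F, I, A, D, B, C, E, G]

Answer: [J, H, F, I, A, D, B, C, E, G]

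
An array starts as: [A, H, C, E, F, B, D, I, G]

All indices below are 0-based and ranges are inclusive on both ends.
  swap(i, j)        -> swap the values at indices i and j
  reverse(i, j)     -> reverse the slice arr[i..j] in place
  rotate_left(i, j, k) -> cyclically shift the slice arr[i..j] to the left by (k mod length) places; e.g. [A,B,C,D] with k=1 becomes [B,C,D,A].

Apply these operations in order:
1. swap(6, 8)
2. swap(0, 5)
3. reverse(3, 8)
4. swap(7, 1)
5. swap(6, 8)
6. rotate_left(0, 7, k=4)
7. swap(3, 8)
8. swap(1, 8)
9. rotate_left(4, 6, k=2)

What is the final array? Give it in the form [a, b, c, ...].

After 1 (swap(6, 8)): [A, H, C, E, F, B, G, I, D]
After 2 (swap(0, 5)): [B, H, C, E, F, A, G, I, D]
After 3 (reverse(3, 8)): [B, H, C, D, I, G, A, F, E]
After 4 (swap(7, 1)): [B, F, C, D, I, G, A, H, E]
After 5 (swap(6, 8)): [B, F, C, D, I, G, E, H, A]
After 6 (rotate_left(0, 7, k=4)): [I, G, E, H, B, F, C, D, A]
After 7 (swap(3, 8)): [I, G, E, A, B, F, C, D, H]
After 8 (swap(1, 8)): [I, H, E, A, B, F, C, D, G]
After 9 (rotate_left(4, 6, k=2)): [I, H, E, A, C, B, F, D, G]

Answer: [I, H, E, A, C, B, F, D, G]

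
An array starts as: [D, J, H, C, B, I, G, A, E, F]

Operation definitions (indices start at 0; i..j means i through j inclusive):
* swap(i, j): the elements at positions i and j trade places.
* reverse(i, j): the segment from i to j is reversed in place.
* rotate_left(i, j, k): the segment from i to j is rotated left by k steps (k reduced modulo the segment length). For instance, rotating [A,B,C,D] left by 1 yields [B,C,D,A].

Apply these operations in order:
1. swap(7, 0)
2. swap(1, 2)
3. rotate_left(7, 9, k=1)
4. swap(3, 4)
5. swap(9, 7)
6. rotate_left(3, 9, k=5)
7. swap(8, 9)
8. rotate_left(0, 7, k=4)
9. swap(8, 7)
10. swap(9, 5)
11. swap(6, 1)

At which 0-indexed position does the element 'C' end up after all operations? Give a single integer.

After 1 (swap(7, 0)): [A, J, H, C, B, I, G, D, E, F]
After 2 (swap(1, 2)): [A, H, J, C, B, I, G, D, E, F]
After 3 (rotate_left(7, 9, k=1)): [A, H, J, C, B, I, G, E, F, D]
After 4 (swap(3, 4)): [A, H, J, B, C, I, G, E, F, D]
After 5 (swap(9, 7)): [A, H, J, B, C, I, G, D, F, E]
After 6 (rotate_left(3, 9, k=5)): [A, H, J, F, E, B, C, I, G, D]
After 7 (swap(8, 9)): [A, H, J, F, E, B, C, I, D, G]
After 8 (rotate_left(0, 7, k=4)): [E, B, C, I, A, H, J, F, D, G]
After 9 (swap(8, 7)): [E, B, C, I, A, H, J, D, F, G]
After 10 (swap(9, 5)): [E, B, C, I, A, G, J, D, F, H]
After 11 (swap(6, 1)): [E, J, C, I, A, G, B, D, F, H]

Answer: 2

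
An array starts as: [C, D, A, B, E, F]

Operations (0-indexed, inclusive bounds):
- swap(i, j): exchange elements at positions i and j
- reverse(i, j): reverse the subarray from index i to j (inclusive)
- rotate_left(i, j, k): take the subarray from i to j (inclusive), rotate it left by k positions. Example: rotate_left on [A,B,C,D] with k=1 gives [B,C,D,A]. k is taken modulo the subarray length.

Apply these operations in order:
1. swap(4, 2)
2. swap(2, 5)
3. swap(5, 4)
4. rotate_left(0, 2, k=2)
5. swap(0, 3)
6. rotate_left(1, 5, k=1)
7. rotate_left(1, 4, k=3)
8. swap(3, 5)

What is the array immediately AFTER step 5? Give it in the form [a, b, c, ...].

Answer: [B, C, D, F, E, A]

Derivation:
After 1 (swap(4, 2)): [C, D, E, B, A, F]
After 2 (swap(2, 5)): [C, D, F, B, A, E]
After 3 (swap(5, 4)): [C, D, F, B, E, A]
After 4 (rotate_left(0, 2, k=2)): [F, C, D, B, E, A]
After 5 (swap(0, 3)): [B, C, D, F, E, A]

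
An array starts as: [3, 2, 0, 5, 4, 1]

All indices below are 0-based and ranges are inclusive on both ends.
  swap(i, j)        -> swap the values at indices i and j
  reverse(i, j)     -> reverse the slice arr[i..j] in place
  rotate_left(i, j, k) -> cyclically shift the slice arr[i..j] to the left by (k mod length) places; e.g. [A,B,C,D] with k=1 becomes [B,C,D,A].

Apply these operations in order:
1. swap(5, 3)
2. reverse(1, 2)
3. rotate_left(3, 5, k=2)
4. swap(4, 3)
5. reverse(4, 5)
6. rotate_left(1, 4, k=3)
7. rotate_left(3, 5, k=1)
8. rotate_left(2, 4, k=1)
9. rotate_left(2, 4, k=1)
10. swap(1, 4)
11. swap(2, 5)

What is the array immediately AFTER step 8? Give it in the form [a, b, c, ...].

After 1 (swap(5, 3)): [3, 2, 0, 1, 4, 5]
After 2 (reverse(1, 2)): [3, 0, 2, 1, 4, 5]
After 3 (rotate_left(3, 5, k=2)): [3, 0, 2, 5, 1, 4]
After 4 (swap(4, 3)): [3, 0, 2, 1, 5, 4]
After 5 (reverse(4, 5)): [3, 0, 2, 1, 4, 5]
After 6 (rotate_left(1, 4, k=3)): [3, 4, 0, 2, 1, 5]
After 7 (rotate_left(3, 5, k=1)): [3, 4, 0, 1, 5, 2]
After 8 (rotate_left(2, 4, k=1)): [3, 4, 1, 5, 0, 2]

Answer: [3, 4, 1, 5, 0, 2]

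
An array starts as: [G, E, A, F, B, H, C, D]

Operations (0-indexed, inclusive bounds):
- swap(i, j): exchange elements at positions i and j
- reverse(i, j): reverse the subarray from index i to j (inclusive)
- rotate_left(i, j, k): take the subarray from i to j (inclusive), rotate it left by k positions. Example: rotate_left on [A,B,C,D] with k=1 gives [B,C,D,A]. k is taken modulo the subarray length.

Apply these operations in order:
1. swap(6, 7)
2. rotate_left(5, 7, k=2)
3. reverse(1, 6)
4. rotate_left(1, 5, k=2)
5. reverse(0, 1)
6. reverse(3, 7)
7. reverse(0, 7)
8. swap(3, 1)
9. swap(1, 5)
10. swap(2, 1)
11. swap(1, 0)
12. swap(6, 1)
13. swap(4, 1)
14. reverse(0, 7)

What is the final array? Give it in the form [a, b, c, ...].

After 1 (swap(6, 7)): [G, E, A, F, B, H, D, C]
After 2 (rotate_left(5, 7, k=2)): [G, E, A, F, B, C, H, D]
After 3 (reverse(1, 6)): [G, H, C, B, F, A, E, D]
After 4 (rotate_left(1, 5, k=2)): [G, B, F, A, H, C, E, D]
After 5 (reverse(0, 1)): [B, G, F, A, H, C, E, D]
After 6 (reverse(3, 7)): [B, G, F, D, E, C, H, A]
After 7 (reverse(0, 7)): [A, H, C, E, D, F, G, B]
After 8 (swap(3, 1)): [A, E, C, H, D, F, G, B]
After 9 (swap(1, 5)): [A, F, C, H, D, E, G, B]
After 10 (swap(2, 1)): [A, C, F, H, D, E, G, B]
After 11 (swap(1, 0)): [C, A, F, H, D, E, G, B]
After 12 (swap(6, 1)): [C, G, F, H, D, E, A, B]
After 13 (swap(4, 1)): [C, D, F, H, G, E, A, B]
After 14 (reverse(0, 7)): [B, A, E, G, H, F, D, C]

Answer: [B, A, E, G, H, F, D, C]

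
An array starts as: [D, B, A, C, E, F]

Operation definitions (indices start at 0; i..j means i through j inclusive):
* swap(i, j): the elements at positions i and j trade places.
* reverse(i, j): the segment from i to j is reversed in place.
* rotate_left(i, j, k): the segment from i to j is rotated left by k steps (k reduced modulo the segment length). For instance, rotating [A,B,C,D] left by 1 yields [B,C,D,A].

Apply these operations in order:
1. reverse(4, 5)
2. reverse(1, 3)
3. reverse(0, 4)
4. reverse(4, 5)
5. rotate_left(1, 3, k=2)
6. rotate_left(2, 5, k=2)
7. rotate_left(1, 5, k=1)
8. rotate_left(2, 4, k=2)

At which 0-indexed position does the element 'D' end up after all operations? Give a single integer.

Answer: 3

Derivation:
After 1 (reverse(4, 5)): [D, B, A, C, F, E]
After 2 (reverse(1, 3)): [D, C, A, B, F, E]
After 3 (reverse(0, 4)): [F, B, A, C, D, E]
After 4 (reverse(4, 5)): [F, B, A, C, E, D]
After 5 (rotate_left(1, 3, k=2)): [F, C, B, A, E, D]
After 6 (rotate_left(2, 5, k=2)): [F, C, E, D, B, A]
After 7 (rotate_left(1, 5, k=1)): [F, E, D, B, A, C]
After 8 (rotate_left(2, 4, k=2)): [F, E, A, D, B, C]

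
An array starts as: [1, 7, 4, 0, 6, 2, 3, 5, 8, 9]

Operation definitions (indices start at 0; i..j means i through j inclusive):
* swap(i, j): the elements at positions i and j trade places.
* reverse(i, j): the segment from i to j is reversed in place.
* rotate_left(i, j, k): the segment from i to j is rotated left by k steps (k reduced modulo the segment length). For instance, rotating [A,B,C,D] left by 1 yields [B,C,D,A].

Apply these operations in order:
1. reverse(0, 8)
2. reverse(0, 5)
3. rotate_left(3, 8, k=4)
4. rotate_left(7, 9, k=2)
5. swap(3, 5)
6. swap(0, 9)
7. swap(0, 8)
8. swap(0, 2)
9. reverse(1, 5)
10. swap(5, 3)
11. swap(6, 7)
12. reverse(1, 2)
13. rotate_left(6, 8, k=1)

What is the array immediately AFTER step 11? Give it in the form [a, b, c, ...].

After 1 (reverse(0, 8)): [8, 5, 3, 2, 6, 0, 4, 7, 1, 9]
After 2 (reverse(0, 5)): [0, 6, 2, 3, 5, 8, 4, 7, 1, 9]
After 3 (rotate_left(3, 8, k=4)): [0, 6, 2, 7, 1, 3, 5, 8, 4, 9]
After 4 (rotate_left(7, 9, k=2)): [0, 6, 2, 7, 1, 3, 5, 9, 8, 4]
After 5 (swap(3, 5)): [0, 6, 2, 3, 1, 7, 5, 9, 8, 4]
After 6 (swap(0, 9)): [4, 6, 2, 3, 1, 7, 5, 9, 8, 0]
After 7 (swap(0, 8)): [8, 6, 2, 3, 1, 7, 5, 9, 4, 0]
After 8 (swap(0, 2)): [2, 6, 8, 3, 1, 7, 5, 9, 4, 0]
After 9 (reverse(1, 5)): [2, 7, 1, 3, 8, 6, 5, 9, 4, 0]
After 10 (swap(5, 3)): [2, 7, 1, 6, 8, 3, 5, 9, 4, 0]
After 11 (swap(6, 7)): [2, 7, 1, 6, 8, 3, 9, 5, 4, 0]

Answer: [2, 7, 1, 6, 8, 3, 9, 5, 4, 0]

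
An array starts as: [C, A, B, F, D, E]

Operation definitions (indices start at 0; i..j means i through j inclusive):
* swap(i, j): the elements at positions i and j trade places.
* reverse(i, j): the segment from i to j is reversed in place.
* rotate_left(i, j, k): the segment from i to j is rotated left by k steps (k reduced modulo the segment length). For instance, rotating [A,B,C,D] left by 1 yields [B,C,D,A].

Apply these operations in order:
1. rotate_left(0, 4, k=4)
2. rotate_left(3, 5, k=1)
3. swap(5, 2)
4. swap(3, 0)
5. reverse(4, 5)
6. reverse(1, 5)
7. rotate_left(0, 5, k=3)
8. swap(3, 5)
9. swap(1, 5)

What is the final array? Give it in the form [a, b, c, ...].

Answer: [D, F, C, A, E, B]

Derivation:
After 1 (rotate_left(0, 4, k=4)): [D, C, A, B, F, E]
After 2 (rotate_left(3, 5, k=1)): [D, C, A, F, E, B]
After 3 (swap(5, 2)): [D, C, B, F, E, A]
After 4 (swap(3, 0)): [F, C, B, D, E, A]
After 5 (reverse(4, 5)): [F, C, B, D, A, E]
After 6 (reverse(1, 5)): [F, E, A, D, B, C]
After 7 (rotate_left(0, 5, k=3)): [D, B, C, F, E, A]
After 8 (swap(3, 5)): [D, B, C, A, E, F]
After 9 (swap(1, 5)): [D, F, C, A, E, B]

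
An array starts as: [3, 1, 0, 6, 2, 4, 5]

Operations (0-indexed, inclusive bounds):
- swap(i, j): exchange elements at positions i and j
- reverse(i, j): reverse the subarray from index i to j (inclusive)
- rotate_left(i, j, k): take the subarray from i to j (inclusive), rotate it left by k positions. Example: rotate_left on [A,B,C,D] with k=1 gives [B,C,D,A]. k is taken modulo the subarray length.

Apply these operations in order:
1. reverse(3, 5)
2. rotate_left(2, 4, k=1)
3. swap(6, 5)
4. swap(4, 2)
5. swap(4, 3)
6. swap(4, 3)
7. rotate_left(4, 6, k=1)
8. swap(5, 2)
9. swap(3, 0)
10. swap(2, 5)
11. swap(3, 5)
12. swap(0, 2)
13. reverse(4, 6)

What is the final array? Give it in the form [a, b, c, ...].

After 1 (reverse(3, 5)): [3, 1, 0, 4, 2, 6, 5]
After 2 (rotate_left(2, 4, k=1)): [3, 1, 4, 2, 0, 6, 5]
After 3 (swap(6, 5)): [3, 1, 4, 2, 0, 5, 6]
After 4 (swap(4, 2)): [3, 1, 0, 2, 4, 5, 6]
After 5 (swap(4, 3)): [3, 1, 0, 4, 2, 5, 6]
After 6 (swap(4, 3)): [3, 1, 0, 2, 4, 5, 6]
After 7 (rotate_left(4, 6, k=1)): [3, 1, 0, 2, 5, 6, 4]
After 8 (swap(5, 2)): [3, 1, 6, 2, 5, 0, 4]
After 9 (swap(3, 0)): [2, 1, 6, 3, 5, 0, 4]
After 10 (swap(2, 5)): [2, 1, 0, 3, 5, 6, 4]
After 11 (swap(3, 5)): [2, 1, 0, 6, 5, 3, 4]
After 12 (swap(0, 2)): [0, 1, 2, 6, 5, 3, 4]
After 13 (reverse(4, 6)): [0, 1, 2, 6, 4, 3, 5]

Answer: [0, 1, 2, 6, 4, 3, 5]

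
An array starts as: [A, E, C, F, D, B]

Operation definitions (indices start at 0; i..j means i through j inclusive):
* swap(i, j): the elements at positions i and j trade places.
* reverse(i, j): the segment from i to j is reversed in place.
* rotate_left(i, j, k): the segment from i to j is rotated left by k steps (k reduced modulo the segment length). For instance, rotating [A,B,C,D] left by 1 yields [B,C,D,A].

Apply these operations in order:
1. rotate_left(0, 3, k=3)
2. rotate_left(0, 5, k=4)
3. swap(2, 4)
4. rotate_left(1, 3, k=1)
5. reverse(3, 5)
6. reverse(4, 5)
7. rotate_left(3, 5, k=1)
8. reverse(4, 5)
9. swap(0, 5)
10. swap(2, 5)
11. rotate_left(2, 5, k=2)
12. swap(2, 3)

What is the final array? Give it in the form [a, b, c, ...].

Answer: [F, E, A, C, D, B]

Derivation:
After 1 (rotate_left(0, 3, k=3)): [F, A, E, C, D, B]
After 2 (rotate_left(0, 5, k=4)): [D, B, F, A, E, C]
After 3 (swap(2, 4)): [D, B, E, A, F, C]
After 4 (rotate_left(1, 3, k=1)): [D, E, A, B, F, C]
After 5 (reverse(3, 5)): [D, E, A, C, F, B]
After 6 (reverse(4, 5)): [D, E, A, C, B, F]
After 7 (rotate_left(3, 5, k=1)): [D, E, A, B, F, C]
After 8 (reverse(4, 5)): [D, E, A, B, C, F]
After 9 (swap(0, 5)): [F, E, A, B, C, D]
After 10 (swap(2, 5)): [F, E, D, B, C, A]
After 11 (rotate_left(2, 5, k=2)): [F, E, C, A, D, B]
After 12 (swap(2, 3)): [F, E, A, C, D, B]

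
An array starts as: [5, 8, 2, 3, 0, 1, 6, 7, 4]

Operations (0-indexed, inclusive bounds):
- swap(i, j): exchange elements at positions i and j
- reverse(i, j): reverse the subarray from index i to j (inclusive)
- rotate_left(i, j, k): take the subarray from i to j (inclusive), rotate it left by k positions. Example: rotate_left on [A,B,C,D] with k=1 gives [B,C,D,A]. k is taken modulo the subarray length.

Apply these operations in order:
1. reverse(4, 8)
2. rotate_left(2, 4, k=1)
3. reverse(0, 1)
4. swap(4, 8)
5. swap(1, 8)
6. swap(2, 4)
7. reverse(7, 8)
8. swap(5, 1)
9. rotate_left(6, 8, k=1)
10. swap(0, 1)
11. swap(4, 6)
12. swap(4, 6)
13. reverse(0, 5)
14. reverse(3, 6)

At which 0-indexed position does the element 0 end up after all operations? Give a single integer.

Answer: 6

Derivation:
After 1 (reverse(4, 8)): [5, 8, 2, 3, 4, 7, 6, 1, 0]
After 2 (rotate_left(2, 4, k=1)): [5, 8, 3, 4, 2, 7, 6, 1, 0]
After 3 (reverse(0, 1)): [8, 5, 3, 4, 2, 7, 6, 1, 0]
After 4 (swap(4, 8)): [8, 5, 3, 4, 0, 7, 6, 1, 2]
After 5 (swap(1, 8)): [8, 2, 3, 4, 0, 7, 6, 1, 5]
After 6 (swap(2, 4)): [8, 2, 0, 4, 3, 7, 6, 1, 5]
After 7 (reverse(7, 8)): [8, 2, 0, 4, 3, 7, 6, 5, 1]
After 8 (swap(5, 1)): [8, 7, 0, 4, 3, 2, 6, 5, 1]
After 9 (rotate_left(6, 8, k=1)): [8, 7, 0, 4, 3, 2, 5, 1, 6]
After 10 (swap(0, 1)): [7, 8, 0, 4, 3, 2, 5, 1, 6]
After 11 (swap(4, 6)): [7, 8, 0, 4, 5, 2, 3, 1, 6]
After 12 (swap(4, 6)): [7, 8, 0, 4, 3, 2, 5, 1, 6]
After 13 (reverse(0, 5)): [2, 3, 4, 0, 8, 7, 5, 1, 6]
After 14 (reverse(3, 6)): [2, 3, 4, 5, 7, 8, 0, 1, 6]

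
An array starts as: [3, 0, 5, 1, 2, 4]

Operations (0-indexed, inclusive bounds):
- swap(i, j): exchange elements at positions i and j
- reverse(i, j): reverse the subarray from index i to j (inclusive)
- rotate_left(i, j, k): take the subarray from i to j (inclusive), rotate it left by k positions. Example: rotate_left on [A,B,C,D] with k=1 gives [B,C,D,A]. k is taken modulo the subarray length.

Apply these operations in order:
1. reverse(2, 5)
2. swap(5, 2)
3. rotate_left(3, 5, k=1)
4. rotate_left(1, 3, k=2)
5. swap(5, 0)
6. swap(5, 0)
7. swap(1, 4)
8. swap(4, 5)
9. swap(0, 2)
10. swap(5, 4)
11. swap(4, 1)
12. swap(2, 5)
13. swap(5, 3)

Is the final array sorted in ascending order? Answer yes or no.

Answer: yes

Derivation:
After 1 (reverse(2, 5)): [3, 0, 4, 2, 1, 5]
After 2 (swap(5, 2)): [3, 0, 5, 2, 1, 4]
After 3 (rotate_left(3, 5, k=1)): [3, 0, 5, 1, 4, 2]
After 4 (rotate_left(1, 3, k=2)): [3, 1, 0, 5, 4, 2]
After 5 (swap(5, 0)): [2, 1, 0, 5, 4, 3]
After 6 (swap(5, 0)): [3, 1, 0, 5, 4, 2]
After 7 (swap(1, 4)): [3, 4, 0, 5, 1, 2]
After 8 (swap(4, 5)): [3, 4, 0, 5, 2, 1]
After 9 (swap(0, 2)): [0, 4, 3, 5, 2, 1]
After 10 (swap(5, 4)): [0, 4, 3, 5, 1, 2]
After 11 (swap(4, 1)): [0, 1, 3, 5, 4, 2]
After 12 (swap(2, 5)): [0, 1, 2, 5, 4, 3]
After 13 (swap(5, 3)): [0, 1, 2, 3, 4, 5]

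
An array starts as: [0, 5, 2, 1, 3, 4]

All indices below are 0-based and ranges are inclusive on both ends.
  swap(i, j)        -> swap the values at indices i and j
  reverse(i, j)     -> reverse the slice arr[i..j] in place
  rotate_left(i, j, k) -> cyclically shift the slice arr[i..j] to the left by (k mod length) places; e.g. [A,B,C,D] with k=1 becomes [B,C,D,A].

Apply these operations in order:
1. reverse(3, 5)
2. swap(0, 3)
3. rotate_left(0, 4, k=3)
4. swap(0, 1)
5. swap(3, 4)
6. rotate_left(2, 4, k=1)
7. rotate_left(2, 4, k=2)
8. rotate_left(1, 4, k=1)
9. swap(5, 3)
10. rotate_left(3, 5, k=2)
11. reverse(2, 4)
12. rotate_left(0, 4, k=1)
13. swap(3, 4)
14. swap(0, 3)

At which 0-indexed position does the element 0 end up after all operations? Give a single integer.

Answer: 5

Derivation:
After 1 (reverse(3, 5)): [0, 5, 2, 4, 3, 1]
After 2 (swap(0, 3)): [4, 5, 2, 0, 3, 1]
After 3 (rotate_left(0, 4, k=3)): [0, 3, 4, 5, 2, 1]
After 4 (swap(0, 1)): [3, 0, 4, 5, 2, 1]
After 5 (swap(3, 4)): [3, 0, 4, 2, 5, 1]
After 6 (rotate_left(2, 4, k=1)): [3, 0, 2, 5, 4, 1]
After 7 (rotate_left(2, 4, k=2)): [3, 0, 4, 2, 5, 1]
After 8 (rotate_left(1, 4, k=1)): [3, 4, 2, 5, 0, 1]
After 9 (swap(5, 3)): [3, 4, 2, 1, 0, 5]
After 10 (rotate_left(3, 5, k=2)): [3, 4, 2, 5, 1, 0]
After 11 (reverse(2, 4)): [3, 4, 1, 5, 2, 0]
After 12 (rotate_left(0, 4, k=1)): [4, 1, 5, 2, 3, 0]
After 13 (swap(3, 4)): [4, 1, 5, 3, 2, 0]
After 14 (swap(0, 3)): [3, 1, 5, 4, 2, 0]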